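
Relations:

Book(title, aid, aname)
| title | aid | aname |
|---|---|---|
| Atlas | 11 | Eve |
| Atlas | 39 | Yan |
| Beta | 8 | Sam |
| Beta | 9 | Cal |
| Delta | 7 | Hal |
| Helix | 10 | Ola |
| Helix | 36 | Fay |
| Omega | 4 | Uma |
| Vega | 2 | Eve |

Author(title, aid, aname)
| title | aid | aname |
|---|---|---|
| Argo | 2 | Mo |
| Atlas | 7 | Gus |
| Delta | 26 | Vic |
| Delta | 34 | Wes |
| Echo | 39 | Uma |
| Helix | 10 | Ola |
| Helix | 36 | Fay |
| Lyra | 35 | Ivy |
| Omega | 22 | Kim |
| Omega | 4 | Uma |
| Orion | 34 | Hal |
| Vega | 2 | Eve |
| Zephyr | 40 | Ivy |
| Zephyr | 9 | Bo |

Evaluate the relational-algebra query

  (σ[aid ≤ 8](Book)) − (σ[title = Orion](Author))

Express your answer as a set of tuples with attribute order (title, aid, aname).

{(Beta, 8, Sam), (Delta, 7, Hal), (Omega, 4, Uma), (Vega, 2, Eve)}

Filtering on aid ≤ 8 leaves {(Beta, 8, Sam), (Delta, 7, Hal), (Omega, 4, Uma), (Vega, 2, Eve)}.
Filtering on title = Orion leaves {(Orion, 34, Hal)}.
Taking the difference: {(Beta, 8, Sam), (Delta, 7, Hal), (Omega, 4, Uma), (Vega, 2, Eve)}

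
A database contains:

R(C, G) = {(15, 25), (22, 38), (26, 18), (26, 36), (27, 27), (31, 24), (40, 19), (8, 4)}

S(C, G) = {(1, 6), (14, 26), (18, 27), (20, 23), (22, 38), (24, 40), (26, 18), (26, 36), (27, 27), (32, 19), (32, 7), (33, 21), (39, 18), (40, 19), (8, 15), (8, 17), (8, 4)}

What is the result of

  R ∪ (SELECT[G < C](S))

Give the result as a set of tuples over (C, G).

{(15, 25), (22, 38), (26, 18), (26, 36), (27, 27), (31, 24), (32, 19), (32, 7), (33, 21), (39, 18), (40, 19), (8, 4)}

Selection G < C: {(26, 18), (32, 19), (32, 7), (33, 21), (39, 18), (40, 19), (8, 4)}
Taking the union: {(15, 25), (22, 38), (26, 18), (26, 36), (27, 27), (31, 24), (32, 19), (32, 7), (33, 21), (39, 18), (40, 19), (8, 4)}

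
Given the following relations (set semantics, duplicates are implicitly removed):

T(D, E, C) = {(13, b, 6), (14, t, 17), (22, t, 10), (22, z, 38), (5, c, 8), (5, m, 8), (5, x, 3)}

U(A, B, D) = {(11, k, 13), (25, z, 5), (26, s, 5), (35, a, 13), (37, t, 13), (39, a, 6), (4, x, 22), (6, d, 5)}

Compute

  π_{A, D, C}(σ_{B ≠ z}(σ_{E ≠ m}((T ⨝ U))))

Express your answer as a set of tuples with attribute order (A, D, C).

Natural join on D: {(13, b, 6, 11, k), (13, b, 6, 35, a), (13, b, 6, 37, t), (22, t, 10, 4, x), (22, z, 38, 4, x), (5, c, 8, 25, z), (5, c, 8, 26, s), (5, c, 8, 6, d), (5, m, 8, 25, z), (5, m, 8, 26, s), (5, m, 8, 6, d), (5, x, 3, 25, z), (5, x, 3, 26, s), (5, x, 3, 6, d)}
Apply σ_{E ≠ m}; surviving tuples: {(13, b, 6, 11, k), (13, b, 6, 35, a), (13, b, 6, 37, t), (22, t, 10, 4, x), (22, z, 38, 4, x), (5, c, 8, 25, z), (5, c, 8, 26, s), (5, c, 8, 6, d), (5, x, 3, 25, z), (5, x, 3, 26, s), (5, x, 3, 6, d)}
Apply σ_{B ≠ z}; surviving tuples: {(13, b, 6, 11, k), (13, b, 6, 35, a), (13, b, 6, 37, t), (22, t, 10, 4, x), (22, z, 38, 4, x), (5, c, 8, 26, s), (5, c, 8, 6, d), (5, x, 3, 26, s), (5, x, 3, 6, d)}
π_{A, D, C} gives {(11, 13, 6), (26, 5, 3), (26, 5, 8), (35, 13, 6), (37, 13, 6), (4, 22, 10), (4, 22, 38), (6, 5, 3), (6, 5, 8)}.

{(11, 13, 6), (26, 5, 3), (26, 5, 8), (35, 13, 6), (37, 13, 6), (4, 22, 10), (4, 22, 38), (6, 5, 3), (6, 5, 8)}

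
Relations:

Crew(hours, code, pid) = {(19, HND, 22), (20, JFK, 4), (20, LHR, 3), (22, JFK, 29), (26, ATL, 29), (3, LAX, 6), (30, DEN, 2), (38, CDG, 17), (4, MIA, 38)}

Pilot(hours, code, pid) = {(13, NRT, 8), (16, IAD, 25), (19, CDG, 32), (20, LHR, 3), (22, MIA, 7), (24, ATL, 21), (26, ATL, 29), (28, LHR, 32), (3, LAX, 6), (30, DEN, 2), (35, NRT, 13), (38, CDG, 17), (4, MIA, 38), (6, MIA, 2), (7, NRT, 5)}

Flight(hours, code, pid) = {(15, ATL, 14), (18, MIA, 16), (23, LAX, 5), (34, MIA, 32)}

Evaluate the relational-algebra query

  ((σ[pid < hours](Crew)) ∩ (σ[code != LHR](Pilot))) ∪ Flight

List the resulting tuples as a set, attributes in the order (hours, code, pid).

{(15, ATL, 14), (18, MIA, 16), (23, LAX, 5), (30, DEN, 2), (34, MIA, 32), (38, CDG, 17)}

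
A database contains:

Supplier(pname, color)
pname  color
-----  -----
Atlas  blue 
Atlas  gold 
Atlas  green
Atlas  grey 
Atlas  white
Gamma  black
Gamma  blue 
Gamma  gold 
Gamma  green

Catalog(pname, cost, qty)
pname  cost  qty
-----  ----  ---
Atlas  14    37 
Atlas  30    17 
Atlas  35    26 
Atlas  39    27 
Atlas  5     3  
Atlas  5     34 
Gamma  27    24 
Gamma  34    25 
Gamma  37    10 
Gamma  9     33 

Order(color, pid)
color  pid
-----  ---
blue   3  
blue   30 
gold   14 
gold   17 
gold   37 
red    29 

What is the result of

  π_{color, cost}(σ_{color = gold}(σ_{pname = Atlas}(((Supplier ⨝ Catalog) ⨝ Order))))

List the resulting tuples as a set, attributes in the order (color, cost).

Supplier ⋈ Catalog (natural join on pname): {(Atlas, blue, 14, 37), (Atlas, blue, 30, 17), (Atlas, blue, 35, 26), (Atlas, blue, 39, 27), (Atlas, blue, 5, 3), (Atlas, blue, 5, 34), (Atlas, gold, 14, 37), (Atlas, gold, 30, 17), (Atlas, gold, 35, 26), (Atlas, gold, 39, 27), (Atlas, gold, 5, 3), (Atlas, gold, 5, 34), (Atlas, green, 14, 37), (Atlas, green, 30, 17), (Atlas, green, 35, 26), (Atlas, green, 39, 27), (Atlas, green, 5, 3), (Atlas, green, 5, 34), (Atlas, grey, 14, 37), (Atlas, grey, 30, 17), (Atlas, grey, 35, 26), (Atlas, grey, 39, 27), (Atlas, grey, 5, 3), (Atlas, grey, 5, 34), (Atlas, white, 14, 37), (Atlas, white, 30, 17), (Atlas, white, 35, 26), (Atlas, white, 39, 27), (Atlas, white, 5, 3), (Atlas, white, 5, 34), (Gamma, black, 27, 24), (Gamma, black, 34, 25), (Gamma, black, 37, 10), (Gamma, black, 9, 33), (Gamma, blue, 27, 24), (Gamma, blue, 34, 25), (Gamma, blue, 37, 10), (Gamma, blue, 9, 33), (Gamma, gold, 27, 24), (Gamma, gold, 34, 25), (Gamma, gold, 37, 10), (Gamma, gold, 9, 33), (Gamma, green, 27, 24), (Gamma, green, 34, 25), (Gamma, green, 37, 10), (Gamma, green, 9, 33)}
(Supplier ⨝ Catalog) ⋈ Order (natural join on color): {(Atlas, blue, 14, 37, 3), (Atlas, blue, 14, 37, 30), (Atlas, blue, 30, 17, 3), (Atlas, blue, 30, 17, 30), (Atlas, blue, 35, 26, 3), (Atlas, blue, 35, 26, 30), (Atlas, blue, 39, 27, 3), (Atlas, blue, 39, 27, 30), (Atlas, blue, 5, 3, 3), (Atlas, blue, 5, 3, 30), (Atlas, blue, 5, 34, 3), (Atlas, blue, 5, 34, 30), (Atlas, gold, 14, 37, 14), (Atlas, gold, 14, 37, 17), (Atlas, gold, 14, 37, 37), (Atlas, gold, 30, 17, 14), (Atlas, gold, 30, 17, 17), (Atlas, gold, 30, 17, 37), (Atlas, gold, 35, 26, 14), (Atlas, gold, 35, 26, 17), (Atlas, gold, 35, 26, 37), (Atlas, gold, 39, 27, 14), (Atlas, gold, 39, 27, 17), (Atlas, gold, 39, 27, 37), (Atlas, gold, 5, 3, 14), (Atlas, gold, 5, 3, 17), (Atlas, gold, 5, 3, 37), (Atlas, gold, 5, 34, 14), (Atlas, gold, 5, 34, 17), (Atlas, gold, 5, 34, 37), (Gamma, blue, 27, 24, 3), (Gamma, blue, 27, 24, 30), (Gamma, blue, 34, 25, 3), (Gamma, blue, 34, 25, 30), (Gamma, blue, 37, 10, 3), (Gamma, blue, 37, 10, 30), (Gamma, blue, 9, 33, 3), (Gamma, blue, 9, 33, 30), (Gamma, gold, 27, 24, 14), (Gamma, gold, 27, 24, 17), (Gamma, gold, 27, 24, 37), (Gamma, gold, 34, 25, 14), (Gamma, gold, 34, 25, 17), (Gamma, gold, 34, 25, 37), (Gamma, gold, 37, 10, 14), (Gamma, gold, 37, 10, 17), (Gamma, gold, 37, 10, 37), (Gamma, gold, 9, 33, 14), (Gamma, gold, 9, 33, 17), (Gamma, gold, 9, 33, 37)}
σ[pname = Atlas]: keep tuples satisfying pname = Atlas → {(Atlas, blue, 14, 37, 3), (Atlas, blue, 14, 37, 30), (Atlas, blue, 30, 17, 3), (Atlas, blue, 30, 17, 30), (Atlas, blue, 35, 26, 3), (Atlas, blue, 35, 26, 30), (Atlas, blue, 39, 27, 3), (Atlas, blue, 39, 27, 30), (Atlas, blue, 5, 3, 3), (Atlas, blue, 5, 3, 30), (Atlas, blue, 5, 34, 3), (Atlas, blue, 5, 34, 30), (Atlas, gold, 14, 37, 14), (Atlas, gold, 14, 37, 17), (Atlas, gold, 14, 37, 37), (Atlas, gold, 30, 17, 14), (Atlas, gold, 30, 17, 17), (Atlas, gold, 30, 17, 37), (Atlas, gold, 35, 26, 14), (Atlas, gold, 35, 26, 17), (Atlas, gold, 35, 26, 37), (Atlas, gold, 39, 27, 14), (Atlas, gold, 39, 27, 17), (Atlas, gold, 39, 27, 37), (Atlas, gold, 5, 3, 14), (Atlas, gold, 5, 3, 17), (Atlas, gold, 5, 3, 37), (Atlas, gold, 5, 34, 14), (Atlas, gold, 5, 34, 17), (Atlas, gold, 5, 34, 37)}
σ[color = gold]: keep tuples satisfying color = gold → {(Atlas, gold, 14, 37, 14), (Atlas, gold, 14, 37, 17), (Atlas, gold, 14, 37, 37), (Atlas, gold, 30, 17, 14), (Atlas, gold, 30, 17, 17), (Atlas, gold, 30, 17, 37), (Atlas, gold, 35, 26, 14), (Atlas, gold, 35, 26, 17), (Atlas, gold, 35, 26, 37), (Atlas, gold, 39, 27, 14), (Atlas, gold, 39, 27, 17), (Atlas, gold, 39, 27, 37), (Atlas, gold, 5, 3, 14), (Atlas, gold, 5, 3, 17), (Atlas, gold, 5, 3, 37), (Atlas, gold, 5, 34, 14), (Atlas, gold, 5, 34, 17), (Atlas, gold, 5, 34, 37)}
π_{color, cost} gives {(gold, 14), (gold, 30), (gold, 35), (gold, 39), (gold, 5)} (13 duplicate(s) eliminated).

{(gold, 14), (gold, 30), (gold, 35), (gold, 39), (gold, 5)}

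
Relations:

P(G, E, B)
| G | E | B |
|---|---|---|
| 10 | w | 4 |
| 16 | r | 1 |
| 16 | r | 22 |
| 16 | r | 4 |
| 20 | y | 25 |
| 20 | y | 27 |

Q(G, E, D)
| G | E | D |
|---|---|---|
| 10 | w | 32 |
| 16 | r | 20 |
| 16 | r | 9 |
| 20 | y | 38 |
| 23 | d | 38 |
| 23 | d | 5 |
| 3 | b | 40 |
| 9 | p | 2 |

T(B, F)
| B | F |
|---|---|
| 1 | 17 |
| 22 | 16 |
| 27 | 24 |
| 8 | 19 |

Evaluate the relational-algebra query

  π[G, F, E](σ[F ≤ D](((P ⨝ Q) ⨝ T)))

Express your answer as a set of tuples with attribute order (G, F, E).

{(16, 16, r), (16, 17, r), (20, 24, y)}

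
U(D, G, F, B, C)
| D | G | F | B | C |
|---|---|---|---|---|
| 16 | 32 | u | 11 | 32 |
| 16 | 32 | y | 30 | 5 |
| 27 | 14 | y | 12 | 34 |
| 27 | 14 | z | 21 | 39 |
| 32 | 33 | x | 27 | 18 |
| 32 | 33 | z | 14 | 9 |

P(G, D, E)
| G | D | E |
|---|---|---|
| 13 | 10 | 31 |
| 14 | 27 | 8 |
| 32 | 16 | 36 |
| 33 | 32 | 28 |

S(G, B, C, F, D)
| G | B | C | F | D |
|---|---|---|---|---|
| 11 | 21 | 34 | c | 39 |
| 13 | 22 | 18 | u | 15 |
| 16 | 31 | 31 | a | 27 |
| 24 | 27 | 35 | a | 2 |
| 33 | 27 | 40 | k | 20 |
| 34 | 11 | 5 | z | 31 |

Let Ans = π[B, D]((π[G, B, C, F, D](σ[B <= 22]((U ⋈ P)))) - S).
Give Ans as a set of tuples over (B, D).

{(11, 16), (12, 27), (14, 32), (21, 27)}

Joining U and P on D, G yields {(16, 32, u, 11, 32, 36), (16, 32, y, 30, 5, 36), (27, 14, y, 12, 34, 8), (27, 14, z, 21, 39, 8), (32, 33, x, 27, 18, 28), (32, 33, z, 14, 9, 28)}.
Apply σ_{B <= 22}; surviving tuples: {(16, 32, u, 11, 32, 36), (27, 14, y, 12, 34, 8), (27, 14, z, 21, 39, 8), (32, 33, z, 14, 9, 28)}
Keep only column(s) G, B, C, F, D: {(14, 12, 34, y, 27), (14, 21, 39, z, 27), (32, 11, 32, u, 16), (33, 14, 9, z, 32)}
Set difference of the two operands is {(14, 12, 34, y, 27), (14, 21, 39, z, 27), (32, 11, 32, u, 16), (33, 14, 9, z, 32)}.
Keep only column(s) B, D: {(11, 16), (12, 27), (14, 32), (21, 27)}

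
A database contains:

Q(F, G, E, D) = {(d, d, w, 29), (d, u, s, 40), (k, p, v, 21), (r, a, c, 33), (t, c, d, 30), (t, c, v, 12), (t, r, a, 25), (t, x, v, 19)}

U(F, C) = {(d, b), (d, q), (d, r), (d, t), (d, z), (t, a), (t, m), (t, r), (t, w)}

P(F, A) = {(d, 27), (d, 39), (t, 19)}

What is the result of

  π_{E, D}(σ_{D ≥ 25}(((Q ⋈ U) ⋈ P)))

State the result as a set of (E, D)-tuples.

{(a, 25), (d, 30), (s, 40), (w, 29)}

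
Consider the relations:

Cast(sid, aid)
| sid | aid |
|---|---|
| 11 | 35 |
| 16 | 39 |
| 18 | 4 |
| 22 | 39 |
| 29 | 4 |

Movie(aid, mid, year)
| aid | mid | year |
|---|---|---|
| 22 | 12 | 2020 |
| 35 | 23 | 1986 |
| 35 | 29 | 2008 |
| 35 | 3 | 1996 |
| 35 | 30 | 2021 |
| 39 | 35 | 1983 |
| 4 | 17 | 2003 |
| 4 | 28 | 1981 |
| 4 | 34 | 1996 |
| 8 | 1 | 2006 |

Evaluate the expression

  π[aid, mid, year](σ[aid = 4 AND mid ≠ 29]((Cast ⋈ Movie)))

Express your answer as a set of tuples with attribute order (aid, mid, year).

Cast ⋈ Movie (natural join on aid): {(11, 35, 23, 1986), (11, 35, 29, 2008), (11, 35, 3, 1996), (11, 35, 30, 2021), (16, 39, 35, 1983), (18, 4, 17, 2003), (18, 4, 28, 1981), (18, 4, 34, 1996), (22, 39, 35, 1983), (29, 4, 17, 2003), (29, 4, 28, 1981), (29, 4, 34, 1996)}
Filtering on aid = 4 AND mid ≠ 29 leaves {(18, 4, 17, 2003), (18, 4, 28, 1981), (18, 4, 34, 1996), (29, 4, 17, 2003), (29, 4, 28, 1981), (29, 4, 34, 1996)}.
Keep only column(s) aid, mid, year (3 duplicate(s) eliminated): {(4, 17, 2003), (4, 28, 1981), (4, 34, 1996)}

{(4, 17, 2003), (4, 28, 1981), (4, 34, 1996)}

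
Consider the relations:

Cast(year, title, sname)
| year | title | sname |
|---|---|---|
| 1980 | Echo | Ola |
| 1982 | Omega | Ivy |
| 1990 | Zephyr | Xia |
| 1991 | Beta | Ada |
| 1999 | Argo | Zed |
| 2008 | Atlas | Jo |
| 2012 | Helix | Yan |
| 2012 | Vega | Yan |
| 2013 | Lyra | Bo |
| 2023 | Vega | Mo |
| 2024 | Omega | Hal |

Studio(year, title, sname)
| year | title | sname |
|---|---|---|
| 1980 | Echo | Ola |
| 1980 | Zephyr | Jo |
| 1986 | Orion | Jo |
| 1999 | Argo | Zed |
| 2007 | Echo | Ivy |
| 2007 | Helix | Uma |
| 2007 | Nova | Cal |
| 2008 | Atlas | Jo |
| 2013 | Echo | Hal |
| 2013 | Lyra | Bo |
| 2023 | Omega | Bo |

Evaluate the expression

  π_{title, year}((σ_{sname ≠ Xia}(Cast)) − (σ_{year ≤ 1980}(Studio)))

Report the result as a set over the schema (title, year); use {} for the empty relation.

{(Argo, 1999), (Atlas, 2008), (Beta, 1991), (Helix, 2012), (Lyra, 2013), (Omega, 1982), (Omega, 2024), (Vega, 2012), (Vega, 2023)}

σ[sname ≠ Xia]: keep tuples satisfying sname ≠ Xia → {(1980, Echo, Ola), (1982, Omega, Ivy), (1991, Beta, Ada), (1999, Argo, Zed), (2008, Atlas, Jo), (2012, Helix, Yan), (2012, Vega, Yan), (2013, Lyra, Bo), (2023, Vega, Mo), (2024, Omega, Hal)}
σ[year ≤ 1980]: keep tuples satisfying year ≤ 1980 → {(1980, Echo, Ola), (1980, Zephyr, Jo)}
Difference: {(1980, Echo, Ola), (1982, Omega, Ivy), (1991, Beta, Ada), (1999, Argo, Zed), (2008, Atlas, Jo), (2012, Helix, Yan), (2012, Vega, Yan), (2013, Lyra, Bo), (2023, Vega, Mo), (2024, Omega, Hal)} with {(1980, Echo, Ola), (1980, Zephyr, Jo)} → {(1982, Omega, Ivy), (1991, Beta, Ada), (1999, Argo, Zed), (2008, Atlas, Jo), (2012, Helix, Yan), (2012, Vega, Yan), (2013, Lyra, Bo), (2023, Vega, Mo), (2024, Omega, Hal)}
Projecting to title, year: {(Argo, 1999), (Atlas, 2008), (Beta, 1991), (Helix, 2012), (Lyra, 2013), (Omega, 1982), (Omega, 2024), (Vega, 2012), (Vega, 2023)}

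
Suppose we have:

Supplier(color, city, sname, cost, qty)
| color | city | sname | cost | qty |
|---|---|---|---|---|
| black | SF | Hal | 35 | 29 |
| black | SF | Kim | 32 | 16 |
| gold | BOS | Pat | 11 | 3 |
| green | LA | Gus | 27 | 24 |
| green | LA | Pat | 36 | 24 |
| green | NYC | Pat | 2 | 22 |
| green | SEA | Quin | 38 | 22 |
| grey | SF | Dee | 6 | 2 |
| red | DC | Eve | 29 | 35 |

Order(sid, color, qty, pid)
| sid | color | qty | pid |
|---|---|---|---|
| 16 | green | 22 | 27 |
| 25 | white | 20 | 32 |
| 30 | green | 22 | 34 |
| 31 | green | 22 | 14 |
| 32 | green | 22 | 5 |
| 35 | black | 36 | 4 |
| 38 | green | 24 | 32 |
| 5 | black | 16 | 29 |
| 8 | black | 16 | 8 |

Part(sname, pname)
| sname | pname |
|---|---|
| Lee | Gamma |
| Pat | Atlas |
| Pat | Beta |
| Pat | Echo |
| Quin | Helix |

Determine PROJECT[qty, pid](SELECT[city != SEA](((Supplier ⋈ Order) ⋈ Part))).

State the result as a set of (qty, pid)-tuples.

{(22, 14), (22, 27), (22, 34), (22, 5), (24, 32)}

Natural join on color, qty: {(black, SF, Kim, 32, 16, 5, 29), (black, SF, Kim, 32, 16, 8, 8), (green, LA, Gus, 27, 24, 38, 32), (green, LA, Pat, 36, 24, 38, 32), (green, NYC, Pat, 2, 22, 16, 27), (green, NYC, Pat, 2, 22, 30, 34), (green, NYC, Pat, 2, 22, 31, 14), (green, NYC, Pat, 2, 22, 32, 5), (green, SEA, Quin, 38, 22, 16, 27), (green, SEA, Quin, 38, 22, 30, 34), (green, SEA, Quin, 38, 22, 31, 14), (green, SEA, Quin, 38, 22, 32, 5)}
Natural join on sname: {(green, LA, Pat, 36, 24, 38, 32, Atlas), (green, LA, Pat, 36, 24, 38, 32, Beta), (green, LA, Pat, 36, 24, 38, 32, Echo), (green, NYC, Pat, 2, 22, 16, 27, Atlas), (green, NYC, Pat, 2, 22, 16, 27, Beta), (green, NYC, Pat, 2, 22, 16, 27, Echo), (green, NYC, Pat, 2, 22, 30, 34, Atlas), (green, NYC, Pat, 2, 22, 30, 34, Beta), (green, NYC, Pat, 2, 22, 30, 34, Echo), (green, NYC, Pat, 2, 22, 31, 14, Atlas), (green, NYC, Pat, 2, 22, 31, 14, Beta), (green, NYC, Pat, 2, 22, 31, 14, Echo), (green, NYC, Pat, 2, 22, 32, 5, Atlas), (green, NYC, Pat, 2, 22, 32, 5, Beta), (green, NYC, Pat, 2, 22, 32, 5, Echo), (green, SEA, Quin, 38, 22, 16, 27, Helix), (green, SEA, Quin, 38, 22, 30, 34, Helix), (green, SEA, Quin, 38, 22, 31, 14, Helix), (green, SEA, Quin, 38, 22, 32, 5, Helix)}
Filtering on city != SEA leaves {(green, LA, Pat, 36, 24, 38, 32, Atlas), (green, LA, Pat, 36, 24, 38, 32, Beta), (green, LA, Pat, 36, 24, 38, 32, Echo), (green, NYC, Pat, 2, 22, 16, 27, Atlas), (green, NYC, Pat, 2, 22, 16, 27, Beta), (green, NYC, Pat, 2, 22, 16, 27, Echo), (green, NYC, Pat, 2, 22, 30, 34, Atlas), (green, NYC, Pat, 2, 22, 30, 34, Beta), (green, NYC, Pat, 2, 22, 30, 34, Echo), (green, NYC, Pat, 2, 22, 31, 14, Atlas), (green, NYC, Pat, 2, 22, 31, 14, Beta), (green, NYC, Pat, 2, 22, 31, 14, Echo), (green, NYC, Pat, 2, 22, 32, 5, Atlas), (green, NYC, Pat, 2, 22, 32, 5, Beta), (green, NYC, Pat, 2, 22, 32, 5, Echo)}.
Projecting to qty, pid (10 duplicate(s) eliminated): {(22, 14), (22, 27), (22, 34), (22, 5), (24, 32)}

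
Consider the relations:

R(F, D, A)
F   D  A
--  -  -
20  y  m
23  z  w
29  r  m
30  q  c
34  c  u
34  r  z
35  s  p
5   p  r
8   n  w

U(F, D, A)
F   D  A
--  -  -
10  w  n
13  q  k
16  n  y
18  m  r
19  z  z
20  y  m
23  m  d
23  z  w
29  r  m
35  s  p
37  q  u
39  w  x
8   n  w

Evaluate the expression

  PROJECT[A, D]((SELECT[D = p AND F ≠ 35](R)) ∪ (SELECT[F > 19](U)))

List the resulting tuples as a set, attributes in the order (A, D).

{(d, m), (m, r), (m, y), (p, s), (r, p), (u, q), (w, z), (x, w)}

σ[D = p AND F ≠ 35]: keep tuples satisfying D = p AND F ≠ 35 → {(5, p, r)}
σ[F > 19]: keep tuples satisfying F > 19 → {(20, y, m), (23, m, d), (23, z, w), (29, r, m), (35, s, p), (37, q, u), (39, w, x)}
Set union of the two operands is {(20, y, m), (23, m, d), (23, z, w), (29, r, m), (35, s, p), (37, q, u), (39, w, x), (5, p, r)}.
π[A, D]: project onto (A, D) → {(d, m), (m, r), (m, y), (p, s), (r, p), (u, q), (w, z), (x, w)}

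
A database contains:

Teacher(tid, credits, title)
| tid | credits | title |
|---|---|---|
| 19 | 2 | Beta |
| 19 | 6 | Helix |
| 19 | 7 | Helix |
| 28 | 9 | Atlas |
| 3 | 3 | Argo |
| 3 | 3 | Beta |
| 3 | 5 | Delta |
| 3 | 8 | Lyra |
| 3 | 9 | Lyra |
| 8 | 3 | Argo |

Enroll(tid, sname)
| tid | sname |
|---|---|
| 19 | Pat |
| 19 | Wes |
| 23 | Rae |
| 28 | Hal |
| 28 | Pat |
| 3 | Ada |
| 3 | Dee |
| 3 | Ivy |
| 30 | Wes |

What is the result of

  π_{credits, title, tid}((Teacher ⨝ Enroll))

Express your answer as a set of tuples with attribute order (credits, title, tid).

{(2, Beta, 19), (3, Argo, 3), (3, Beta, 3), (5, Delta, 3), (6, Helix, 19), (7, Helix, 19), (8, Lyra, 3), (9, Atlas, 28), (9, Lyra, 3)}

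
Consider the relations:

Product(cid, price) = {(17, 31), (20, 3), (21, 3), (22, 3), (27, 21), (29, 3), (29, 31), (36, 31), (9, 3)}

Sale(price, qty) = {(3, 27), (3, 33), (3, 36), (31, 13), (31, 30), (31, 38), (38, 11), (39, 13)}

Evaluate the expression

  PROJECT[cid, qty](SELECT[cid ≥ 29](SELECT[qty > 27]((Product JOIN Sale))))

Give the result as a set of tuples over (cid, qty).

Natural join on price: {(17, 31, 13), (17, 31, 30), (17, 31, 38), (20, 3, 27), (20, 3, 33), (20, 3, 36), (21, 3, 27), (21, 3, 33), (21, 3, 36), (22, 3, 27), (22, 3, 33), (22, 3, 36), (29, 3, 27), (29, 3, 33), (29, 3, 36), (29, 31, 13), (29, 31, 30), (29, 31, 38), (36, 31, 13), (36, 31, 30), (36, 31, 38), (9, 3, 27), (9, 3, 33), (9, 3, 36)}
Filtering on qty > 27 leaves {(17, 31, 30), (17, 31, 38), (20, 3, 33), (20, 3, 36), (21, 3, 33), (21, 3, 36), (22, 3, 33), (22, 3, 36), (29, 3, 33), (29, 3, 36), (29, 31, 30), (29, 31, 38), (36, 31, 30), (36, 31, 38), (9, 3, 33), (9, 3, 36)}.
Filtering on cid ≥ 29 leaves {(29, 3, 33), (29, 3, 36), (29, 31, 30), (29, 31, 38), (36, 31, 30), (36, 31, 38)}.
Keep only column(s) cid, qty: {(29, 30), (29, 33), (29, 36), (29, 38), (36, 30), (36, 38)}

{(29, 30), (29, 33), (29, 36), (29, 38), (36, 30), (36, 38)}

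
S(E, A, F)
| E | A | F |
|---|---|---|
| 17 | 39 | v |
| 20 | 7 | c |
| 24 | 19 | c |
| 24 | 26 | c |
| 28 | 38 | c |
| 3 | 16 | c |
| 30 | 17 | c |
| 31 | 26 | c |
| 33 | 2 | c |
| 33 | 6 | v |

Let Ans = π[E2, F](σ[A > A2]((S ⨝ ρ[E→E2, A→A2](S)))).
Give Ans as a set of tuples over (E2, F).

{(20, c), (24, c), (3, c), (30, c), (31, c), (33, c), (33, v)}

ρ[E→E2, A→A2]: schema becomes (E2, A2, F); tuples unchanged.
S ⋈ ρ[E→E2, A→A2](S) (natural join on F): {(17, 39, v, 17, 39), (17, 39, v, 33, 6), (20, 7, c, 20, 7), (20, 7, c, 24, 19), (20, 7, c, 24, 26), (20, 7, c, 28, 38), (20, 7, c, 3, 16), (20, 7, c, 30, 17), (20, 7, c, 31, 26), (20, 7, c, 33, 2), (24, 19, c, 20, 7), (24, 19, c, 24, 19), (24, 19, c, 24, 26), (24, 19, c, 28, 38), (24, 19, c, 3, 16), (24, 19, c, 30, 17), (24, 19, c, 31, 26), (24, 19, c, 33, 2), (24, 26, c, 20, 7), (24, 26, c, 24, 19), (24, 26, c, 24, 26), (24, 26, c, 28, 38), (24, 26, c, 3, 16), (24, 26, c, 30, 17), (24, 26, c, 31, 26), (24, 26, c, 33, 2), (28, 38, c, 20, 7), (28, 38, c, 24, 19), (28, 38, c, 24, 26), (28, 38, c, 28, 38), (28, 38, c, 3, 16), (28, 38, c, 30, 17), (28, 38, c, 31, 26), (28, 38, c, 33, 2), (3, 16, c, 20, 7), (3, 16, c, 24, 19), (3, 16, c, 24, 26), (3, 16, c, 28, 38), (3, 16, c, 3, 16), (3, 16, c, 30, 17), (3, 16, c, 31, 26), (3, 16, c, 33, 2), (30, 17, c, 20, 7), (30, 17, c, 24, 19), (30, 17, c, 24, 26), (30, 17, c, 28, 38), (30, 17, c, 3, 16), (30, 17, c, 30, 17), (30, 17, c, 31, 26), (30, 17, c, 33, 2), (31, 26, c, 20, 7), (31, 26, c, 24, 19), (31, 26, c, 24, 26), (31, 26, c, 28, 38), (31, 26, c, 3, 16), (31, 26, c, 30, 17), (31, 26, c, 31, 26), (31, 26, c, 33, 2), (33, 2, c, 20, 7), (33, 2, c, 24, 19), (33, 2, c, 24, 26), (33, 2, c, 28, 38), (33, 2, c, 3, 16), (33, 2, c, 30, 17), (33, 2, c, 31, 26), (33, 2, c, 33, 2), (33, 6, v, 17, 39), (33, 6, v, 33, 6)}
Apply σ_{A > A2}; surviving tuples: {(17, 39, v, 33, 6), (20, 7, c, 33, 2), (24, 19, c, 20, 7), (24, 19, c, 3, 16), (24, 19, c, 30, 17), (24, 19, c, 33, 2), (24, 26, c, 20, 7), (24, 26, c, 24, 19), (24, 26, c, 3, 16), (24, 26, c, 30, 17), (24, 26, c, 33, 2), (28, 38, c, 20, 7), (28, 38, c, 24, 19), (28, 38, c, 24, 26), (28, 38, c, 3, 16), (28, 38, c, 30, 17), (28, 38, c, 31, 26), (28, 38, c, 33, 2), (3, 16, c, 20, 7), (3, 16, c, 33, 2), (30, 17, c, 20, 7), (30, 17, c, 3, 16), (30, 17, c, 33, 2), (31, 26, c, 20, 7), (31, 26, c, 24, 19), (31, 26, c, 3, 16), (31, 26, c, 30, 17), (31, 26, c, 33, 2)}
Projecting to E2, F (21 duplicate(s) eliminated): {(20, c), (24, c), (3, c), (30, c), (31, c), (33, c), (33, v)}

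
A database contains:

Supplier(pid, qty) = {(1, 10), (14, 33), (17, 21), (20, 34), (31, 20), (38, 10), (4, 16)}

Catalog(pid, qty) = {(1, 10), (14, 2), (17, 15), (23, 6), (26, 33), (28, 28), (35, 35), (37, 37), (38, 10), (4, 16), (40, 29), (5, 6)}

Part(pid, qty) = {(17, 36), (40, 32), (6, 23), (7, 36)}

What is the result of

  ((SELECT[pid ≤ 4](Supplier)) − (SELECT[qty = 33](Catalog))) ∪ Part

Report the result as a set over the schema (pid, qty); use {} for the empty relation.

σ[pid ≤ 4]: keep tuples satisfying pid ≤ 4 → {(1, 10), (4, 16)}
σ[qty = 33]: keep tuples satisfying qty = 33 → {(26, 33)}
Set difference of the two operands is {(1, 10), (4, 16)}.
Set union of the two operands is {(1, 10), (17, 36), (4, 16), (40, 32), (6, 23), (7, 36)}.

{(1, 10), (17, 36), (4, 16), (40, 32), (6, 23), (7, 36)}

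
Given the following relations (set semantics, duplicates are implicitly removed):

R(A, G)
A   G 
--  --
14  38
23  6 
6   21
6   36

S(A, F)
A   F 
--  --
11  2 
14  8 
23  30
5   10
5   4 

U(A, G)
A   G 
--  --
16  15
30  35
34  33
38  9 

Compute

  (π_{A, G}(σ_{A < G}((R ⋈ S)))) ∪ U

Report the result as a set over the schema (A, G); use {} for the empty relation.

{(14, 38), (16, 15), (30, 35), (34, 33), (38, 9)}

Natural join on A: {(14, 38, 8), (23, 6, 30)}
σ[A < G]: keep tuples satisfying A < G → {(14, 38, 8)}
Keep only column(s) A, G: {(14, 38)}
Taking the union: {(14, 38), (16, 15), (30, 35), (34, 33), (38, 9)}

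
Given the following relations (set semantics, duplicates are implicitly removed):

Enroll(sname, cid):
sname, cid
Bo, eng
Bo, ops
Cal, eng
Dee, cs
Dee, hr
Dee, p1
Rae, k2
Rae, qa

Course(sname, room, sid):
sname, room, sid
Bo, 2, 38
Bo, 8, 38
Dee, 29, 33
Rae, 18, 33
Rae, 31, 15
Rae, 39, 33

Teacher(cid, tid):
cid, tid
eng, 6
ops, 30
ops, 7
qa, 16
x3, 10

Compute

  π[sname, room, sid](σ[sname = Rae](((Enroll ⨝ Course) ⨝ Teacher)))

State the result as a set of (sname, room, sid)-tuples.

{(Rae, 18, 33), (Rae, 31, 15), (Rae, 39, 33)}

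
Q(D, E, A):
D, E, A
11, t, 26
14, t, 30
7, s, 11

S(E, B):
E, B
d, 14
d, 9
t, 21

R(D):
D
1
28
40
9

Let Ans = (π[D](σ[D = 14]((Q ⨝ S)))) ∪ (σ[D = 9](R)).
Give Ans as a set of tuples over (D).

{14, 9}

Joining Q and S on E yields {(11, t, 26, 21), (14, t, 30, 21)}.
Selection D = 14: {(14, t, 30, 21)}
Keep only column(s) D: {14}
Selection D = 9: {9}
Set union of the two operands is {14, 9}.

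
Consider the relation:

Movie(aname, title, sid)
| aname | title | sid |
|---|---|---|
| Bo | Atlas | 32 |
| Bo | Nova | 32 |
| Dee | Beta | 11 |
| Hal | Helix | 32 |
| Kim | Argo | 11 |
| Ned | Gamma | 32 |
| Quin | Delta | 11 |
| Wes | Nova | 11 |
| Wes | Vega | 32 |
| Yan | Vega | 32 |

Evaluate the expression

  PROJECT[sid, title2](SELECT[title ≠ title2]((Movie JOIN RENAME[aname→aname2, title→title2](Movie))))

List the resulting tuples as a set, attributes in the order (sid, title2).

ρ[aname→aname2, title→title2]: schema becomes (aname2, title2, sid); tuples unchanged.
Movie ⋈ RENAME[aname→aname2, title→title2](Movie) (natural join on sid): {(Bo, Atlas, 32, Bo, Atlas), (Bo, Atlas, 32, Bo, Nova), (Bo, Atlas, 32, Hal, Helix), (Bo, Atlas, 32, Ned, Gamma), (Bo, Atlas, 32, Wes, Vega), (Bo, Atlas, 32, Yan, Vega), (Bo, Nova, 32, Bo, Atlas), (Bo, Nova, 32, Bo, Nova), (Bo, Nova, 32, Hal, Helix), (Bo, Nova, 32, Ned, Gamma), (Bo, Nova, 32, Wes, Vega), (Bo, Nova, 32, Yan, Vega), (Dee, Beta, 11, Dee, Beta), (Dee, Beta, 11, Kim, Argo), (Dee, Beta, 11, Quin, Delta), (Dee, Beta, 11, Wes, Nova), (Hal, Helix, 32, Bo, Atlas), (Hal, Helix, 32, Bo, Nova), (Hal, Helix, 32, Hal, Helix), (Hal, Helix, 32, Ned, Gamma), (Hal, Helix, 32, Wes, Vega), (Hal, Helix, 32, Yan, Vega), (Kim, Argo, 11, Dee, Beta), (Kim, Argo, 11, Kim, Argo), (Kim, Argo, 11, Quin, Delta), (Kim, Argo, 11, Wes, Nova), (Ned, Gamma, 32, Bo, Atlas), (Ned, Gamma, 32, Bo, Nova), (Ned, Gamma, 32, Hal, Helix), (Ned, Gamma, 32, Ned, Gamma), (Ned, Gamma, 32, Wes, Vega), (Ned, Gamma, 32, Yan, Vega), (Quin, Delta, 11, Dee, Beta), (Quin, Delta, 11, Kim, Argo), (Quin, Delta, 11, Quin, Delta), (Quin, Delta, 11, Wes, Nova), (Wes, Nova, 11, Dee, Beta), (Wes, Nova, 11, Kim, Argo), (Wes, Nova, 11, Quin, Delta), (Wes, Nova, 11, Wes, Nova), (Wes, Vega, 32, Bo, Atlas), (Wes, Vega, 32, Bo, Nova), (Wes, Vega, 32, Hal, Helix), (Wes, Vega, 32, Ned, Gamma), (Wes, Vega, 32, Wes, Vega), (Wes, Vega, 32, Yan, Vega), (Yan, Vega, 32, Bo, Atlas), (Yan, Vega, 32, Bo, Nova), (Yan, Vega, 32, Hal, Helix), (Yan, Vega, 32, Ned, Gamma), (Yan, Vega, 32, Wes, Vega), (Yan, Vega, 32, Yan, Vega)}
Apply σ_{title ≠ title2}; surviving tuples: {(Bo, Atlas, 32, Bo, Nova), (Bo, Atlas, 32, Hal, Helix), (Bo, Atlas, 32, Ned, Gamma), (Bo, Atlas, 32, Wes, Vega), (Bo, Atlas, 32, Yan, Vega), (Bo, Nova, 32, Bo, Atlas), (Bo, Nova, 32, Hal, Helix), (Bo, Nova, 32, Ned, Gamma), (Bo, Nova, 32, Wes, Vega), (Bo, Nova, 32, Yan, Vega), (Dee, Beta, 11, Kim, Argo), (Dee, Beta, 11, Quin, Delta), (Dee, Beta, 11, Wes, Nova), (Hal, Helix, 32, Bo, Atlas), (Hal, Helix, 32, Bo, Nova), (Hal, Helix, 32, Ned, Gamma), (Hal, Helix, 32, Wes, Vega), (Hal, Helix, 32, Yan, Vega), (Kim, Argo, 11, Dee, Beta), (Kim, Argo, 11, Quin, Delta), (Kim, Argo, 11, Wes, Nova), (Ned, Gamma, 32, Bo, Atlas), (Ned, Gamma, 32, Bo, Nova), (Ned, Gamma, 32, Hal, Helix), (Ned, Gamma, 32, Wes, Vega), (Ned, Gamma, 32, Yan, Vega), (Quin, Delta, 11, Dee, Beta), (Quin, Delta, 11, Kim, Argo), (Quin, Delta, 11, Wes, Nova), (Wes, Nova, 11, Dee, Beta), (Wes, Nova, 11, Kim, Argo), (Wes, Nova, 11, Quin, Delta), (Wes, Vega, 32, Bo, Atlas), (Wes, Vega, 32, Bo, Nova), (Wes, Vega, 32, Hal, Helix), (Wes, Vega, 32, Ned, Gamma), (Yan, Vega, 32, Bo, Atlas), (Yan, Vega, 32, Bo, Nova), (Yan, Vega, 32, Hal, Helix), (Yan, Vega, 32, Ned, Gamma)}
Projecting to sid, title2 (31 duplicate(s) eliminated): {(11, Argo), (11, Beta), (11, Delta), (11, Nova), (32, Atlas), (32, Gamma), (32, Helix), (32, Nova), (32, Vega)}

{(11, Argo), (11, Beta), (11, Delta), (11, Nova), (32, Atlas), (32, Gamma), (32, Helix), (32, Nova), (32, Vega)}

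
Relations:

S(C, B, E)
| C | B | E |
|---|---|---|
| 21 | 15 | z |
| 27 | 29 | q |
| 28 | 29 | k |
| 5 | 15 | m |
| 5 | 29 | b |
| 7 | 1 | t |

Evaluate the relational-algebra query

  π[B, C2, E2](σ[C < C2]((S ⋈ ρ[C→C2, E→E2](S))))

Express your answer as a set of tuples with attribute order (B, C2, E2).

ρ[C→C2, E→E2]: schema becomes (C2, B, E2); tuples unchanged.
Joining S and ρ[C→C2, E→E2](S) on B yields {(21, 15, z, 21, z), (21, 15, z, 5, m), (27, 29, q, 27, q), (27, 29, q, 28, k), (27, 29, q, 5, b), (28, 29, k, 27, q), (28, 29, k, 28, k), (28, 29, k, 5, b), (5, 15, m, 21, z), (5, 15, m, 5, m), (5, 29, b, 27, q), (5, 29, b, 28, k), (5, 29, b, 5, b), (7, 1, t, 7, t)}.
σ[C < C2]: keep tuples satisfying C < C2 → {(27, 29, q, 28, k), (5, 15, m, 21, z), (5, 29, b, 27, q), (5, 29, b, 28, k)}
Projecting to B, C2, E2 (1 duplicate(s) eliminated): {(15, 21, z), (29, 27, q), (29, 28, k)}

{(15, 21, z), (29, 27, q), (29, 28, k)}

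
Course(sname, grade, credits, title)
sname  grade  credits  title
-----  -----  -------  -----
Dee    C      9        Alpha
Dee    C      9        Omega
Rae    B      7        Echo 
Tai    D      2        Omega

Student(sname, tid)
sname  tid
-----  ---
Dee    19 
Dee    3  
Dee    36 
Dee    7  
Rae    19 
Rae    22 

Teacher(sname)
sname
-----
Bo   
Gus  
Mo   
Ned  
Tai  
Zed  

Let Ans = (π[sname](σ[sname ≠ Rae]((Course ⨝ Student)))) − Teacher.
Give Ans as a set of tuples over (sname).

{Dee}

Joining Course and Student on sname yields {(Dee, C, 9, Alpha, 19), (Dee, C, 9, Alpha, 3), (Dee, C, 9, Alpha, 36), (Dee, C, 9, Alpha, 7), (Dee, C, 9, Omega, 19), (Dee, C, 9, Omega, 3), (Dee, C, 9, Omega, 36), (Dee, C, 9, Omega, 7), (Rae, B, 7, Echo, 19), (Rae, B, 7, Echo, 22)}.
σ[sname ≠ Rae]: keep tuples satisfying sname ≠ Rae → {(Dee, C, 9, Alpha, 19), (Dee, C, 9, Alpha, 3), (Dee, C, 9, Alpha, 36), (Dee, C, 9, Alpha, 7), (Dee, C, 9, Omega, 19), (Dee, C, 9, Omega, 3), (Dee, C, 9, Omega, 36), (Dee, C, 9, Omega, 7)}
Keep only column(s) sname (7 duplicate(s) eliminated): {Dee}
Taking the difference: {Dee}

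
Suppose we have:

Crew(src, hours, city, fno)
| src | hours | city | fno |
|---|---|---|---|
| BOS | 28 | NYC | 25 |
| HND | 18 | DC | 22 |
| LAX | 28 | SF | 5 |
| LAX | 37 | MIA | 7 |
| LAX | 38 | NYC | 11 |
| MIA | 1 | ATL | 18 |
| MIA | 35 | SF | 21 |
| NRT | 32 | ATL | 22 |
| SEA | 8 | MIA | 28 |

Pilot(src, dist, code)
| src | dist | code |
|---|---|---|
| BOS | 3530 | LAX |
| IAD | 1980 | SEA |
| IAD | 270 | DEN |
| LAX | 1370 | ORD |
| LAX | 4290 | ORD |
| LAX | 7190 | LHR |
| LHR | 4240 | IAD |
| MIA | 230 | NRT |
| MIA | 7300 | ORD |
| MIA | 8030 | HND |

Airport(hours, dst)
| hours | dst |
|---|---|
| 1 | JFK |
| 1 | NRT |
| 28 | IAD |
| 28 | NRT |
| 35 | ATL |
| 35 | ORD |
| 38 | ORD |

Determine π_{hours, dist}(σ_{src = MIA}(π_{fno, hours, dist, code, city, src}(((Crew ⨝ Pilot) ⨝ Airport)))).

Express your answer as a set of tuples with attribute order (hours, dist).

Joining Crew and Pilot on src yields {(BOS, 28, NYC, 25, 3530, LAX), (LAX, 28, SF, 5, 1370, ORD), (LAX, 28, SF, 5, 4290, ORD), (LAX, 28, SF, 5, 7190, LHR), (LAX, 37, MIA, 7, 1370, ORD), (LAX, 37, MIA, 7, 4290, ORD), (LAX, 37, MIA, 7, 7190, LHR), (LAX, 38, NYC, 11, 1370, ORD), (LAX, 38, NYC, 11, 4290, ORD), (LAX, 38, NYC, 11, 7190, LHR), (MIA, 1, ATL, 18, 230, NRT), (MIA, 1, ATL, 18, 7300, ORD), (MIA, 1, ATL, 18, 8030, HND), (MIA, 35, SF, 21, 230, NRT), (MIA, 35, SF, 21, 7300, ORD), (MIA, 35, SF, 21, 8030, HND)}.
Joining (Crew ⨝ Pilot) and Airport on hours yields {(BOS, 28, NYC, 25, 3530, LAX, IAD), (BOS, 28, NYC, 25, 3530, LAX, NRT), (LAX, 28, SF, 5, 1370, ORD, IAD), (LAX, 28, SF, 5, 1370, ORD, NRT), (LAX, 28, SF, 5, 4290, ORD, IAD), (LAX, 28, SF, 5, 4290, ORD, NRT), (LAX, 28, SF, 5, 7190, LHR, IAD), (LAX, 28, SF, 5, 7190, LHR, NRT), (LAX, 38, NYC, 11, 1370, ORD, ORD), (LAX, 38, NYC, 11, 4290, ORD, ORD), (LAX, 38, NYC, 11, 7190, LHR, ORD), (MIA, 1, ATL, 18, 230, NRT, JFK), (MIA, 1, ATL, 18, 230, NRT, NRT), (MIA, 1, ATL, 18, 7300, ORD, JFK), (MIA, 1, ATL, 18, 7300, ORD, NRT), (MIA, 1, ATL, 18, 8030, HND, JFK), (MIA, 1, ATL, 18, 8030, HND, NRT), (MIA, 35, SF, 21, 230, NRT, ATL), (MIA, 35, SF, 21, 230, NRT, ORD), (MIA, 35, SF, 21, 7300, ORD, ATL), (MIA, 35, SF, 21, 7300, ORD, ORD), (MIA, 35, SF, 21, 8030, HND, ATL), (MIA, 35, SF, 21, 8030, HND, ORD)}.
π[fno, hours, dist, code, city, src]: project onto (fno, hours, dist, code, city, src) (10 duplicate(s) eliminated) → {(11, 38, 1370, ORD, NYC, LAX), (11, 38, 4290, ORD, NYC, LAX), (11, 38, 7190, LHR, NYC, LAX), (18, 1, 230, NRT, ATL, MIA), (18, 1, 7300, ORD, ATL, MIA), (18, 1, 8030, HND, ATL, MIA), (21, 35, 230, NRT, SF, MIA), (21, 35, 7300, ORD, SF, MIA), (21, 35, 8030, HND, SF, MIA), (25, 28, 3530, LAX, NYC, BOS), (5, 28, 1370, ORD, SF, LAX), (5, 28, 4290, ORD, SF, LAX), (5, 28, 7190, LHR, SF, LAX)}
Selection src = MIA: {(18, 1, 230, NRT, ATL, MIA), (18, 1, 7300, ORD, ATL, MIA), (18, 1, 8030, HND, ATL, MIA), (21, 35, 230, NRT, SF, MIA), (21, 35, 7300, ORD, SF, MIA), (21, 35, 8030, HND, SF, MIA)}
π[hours, dist]: project onto (hours, dist) → {(1, 230), (1, 7300), (1, 8030), (35, 230), (35, 7300), (35, 8030)}

{(1, 230), (1, 7300), (1, 8030), (35, 230), (35, 7300), (35, 8030)}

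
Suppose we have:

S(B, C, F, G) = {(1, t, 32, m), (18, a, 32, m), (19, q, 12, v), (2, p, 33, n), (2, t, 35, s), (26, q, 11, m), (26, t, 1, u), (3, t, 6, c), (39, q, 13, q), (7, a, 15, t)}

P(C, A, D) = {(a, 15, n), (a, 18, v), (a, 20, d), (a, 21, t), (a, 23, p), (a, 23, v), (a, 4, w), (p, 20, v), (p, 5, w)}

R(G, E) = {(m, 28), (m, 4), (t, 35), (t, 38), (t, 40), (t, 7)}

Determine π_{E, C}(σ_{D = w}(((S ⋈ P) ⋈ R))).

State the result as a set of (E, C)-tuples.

{(28, a), (35, a), (38, a), (4, a), (40, a), (7, a)}

Natural join on C: {(18, a, 32, m, 15, n), (18, a, 32, m, 18, v), (18, a, 32, m, 20, d), (18, a, 32, m, 21, t), (18, a, 32, m, 23, p), (18, a, 32, m, 23, v), (18, a, 32, m, 4, w), (2, p, 33, n, 20, v), (2, p, 33, n, 5, w), (7, a, 15, t, 15, n), (7, a, 15, t, 18, v), (7, a, 15, t, 20, d), (7, a, 15, t, 21, t), (7, a, 15, t, 23, p), (7, a, 15, t, 23, v), (7, a, 15, t, 4, w)}
Natural join on G: {(18, a, 32, m, 15, n, 28), (18, a, 32, m, 15, n, 4), (18, a, 32, m, 18, v, 28), (18, a, 32, m, 18, v, 4), (18, a, 32, m, 20, d, 28), (18, a, 32, m, 20, d, 4), (18, a, 32, m, 21, t, 28), (18, a, 32, m, 21, t, 4), (18, a, 32, m, 23, p, 28), (18, a, 32, m, 23, p, 4), (18, a, 32, m, 23, v, 28), (18, a, 32, m, 23, v, 4), (18, a, 32, m, 4, w, 28), (18, a, 32, m, 4, w, 4), (7, a, 15, t, 15, n, 35), (7, a, 15, t, 15, n, 38), (7, a, 15, t, 15, n, 40), (7, a, 15, t, 15, n, 7), (7, a, 15, t, 18, v, 35), (7, a, 15, t, 18, v, 38), (7, a, 15, t, 18, v, 40), (7, a, 15, t, 18, v, 7), (7, a, 15, t, 20, d, 35), (7, a, 15, t, 20, d, 38), (7, a, 15, t, 20, d, 40), (7, a, 15, t, 20, d, 7), (7, a, 15, t, 21, t, 35), (7, a, 15, t, 21, t, 38), (7, a, 15, t, 21, t, 40), (7, a, 15, t, 21, t, 7), (7, a, 15, t, 23, p, 35), (7, a, 15, t, 23, p, 38), (7, a, 15, t, 23, p, 40), (7, a, 15, t, 23, p, 7), (7, a, 15, t, 23, v, 35), (7, a, 15, t, 23, v, 38), (7, a, 15, t, 23, v, 40), (7, a, 15, t, 23, v, 7), (7, a, 15, t, 4, w, 35), (7, a, 15, t, 4, w, 38), (7, a, 15, t, 4, w, 40), (7, a, 15, t, 4, w, 7)}
Apply σ_{D = w}; surviving tuples: {(18, a, 32, m, 4, w, 28), (18, a, 32, m, 4, w, 4), (7, a, 15, t, 4, w, 35), (7, a, 15, t, 4, w, 38), (7, a, 15, t, 4, w, 40), (7, a, 15, t, 4, w, 7)}
Keep only column(s) E, C: {(28, a), (35, a), (38, a), (4, a), (40, a), (7, a)}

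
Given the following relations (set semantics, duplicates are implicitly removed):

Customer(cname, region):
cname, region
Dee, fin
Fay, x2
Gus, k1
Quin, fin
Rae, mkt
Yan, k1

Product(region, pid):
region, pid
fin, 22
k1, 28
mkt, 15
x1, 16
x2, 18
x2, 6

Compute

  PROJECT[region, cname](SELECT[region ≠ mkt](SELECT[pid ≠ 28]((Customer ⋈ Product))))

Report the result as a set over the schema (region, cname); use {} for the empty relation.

{(fin, Dee), (fin, Quin), (x2, Fay)}

Joining Customer and Product on region yields {(Dee, fin, 22), (Fay, x2, 18), (Fay, x2, 6), (Gus, k1, 28), (Quin, fin, 22), (Rae, mkt, 15), (Yan, k1, 28)}.
Apply σ_{pid ≠ 28}; surviving tuples: {(Dee, fin, 22), (Fay, x2, 18), (Fay, x2, 6), (Quin, fin, 22), (Rae, mkt, 15)}
Apply σ_{region ≠ mkt}; surviving tuples: {(Dee, fin, 22), (Fay, x2, 18), (Fay, x2, 6), (Quin, fin, 22)}
Keep only column(s) region, cname (1 duplicate(s) eliminated): {(fin, Dee), (fin, Quin), (x2, Fay)}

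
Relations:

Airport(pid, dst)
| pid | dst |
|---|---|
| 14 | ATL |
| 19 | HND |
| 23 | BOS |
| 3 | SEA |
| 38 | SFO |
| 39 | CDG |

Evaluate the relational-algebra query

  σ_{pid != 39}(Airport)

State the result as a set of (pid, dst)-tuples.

{(14, ATL), (19, HND), (23, BOS), (3, SEA), (38, SFO)}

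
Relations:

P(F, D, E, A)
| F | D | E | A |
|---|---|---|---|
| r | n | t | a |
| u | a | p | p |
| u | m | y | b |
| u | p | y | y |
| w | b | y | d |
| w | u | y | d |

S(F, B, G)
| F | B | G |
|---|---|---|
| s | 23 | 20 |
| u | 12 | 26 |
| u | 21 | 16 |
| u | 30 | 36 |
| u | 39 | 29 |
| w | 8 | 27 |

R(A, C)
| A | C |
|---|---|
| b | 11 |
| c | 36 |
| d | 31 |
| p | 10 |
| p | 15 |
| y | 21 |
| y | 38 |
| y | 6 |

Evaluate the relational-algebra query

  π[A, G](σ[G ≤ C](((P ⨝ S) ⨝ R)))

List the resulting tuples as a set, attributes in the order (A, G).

Natural join on F: {(u, a, p, p, 12, 26), (u, a, p, p, 21, 16), (u, a, p, p, 30, 36), (u, a, p, p, 39, 29), (u, m, y, b, 12, 26), (u, m, y, b, 21, 16), (u, m, y, b, 30, 36), (u, m, y, b, 39, 29), (u, p, y, y, 12, 26), (u, p, y, y, 21, 16), (u, p, y, y, 30, 36), (u, p, y, y, 39, 29), (w, b, y, d, 8, 27), (w, u, y, d, 8, 27)}
Natural join on A: {(u, a, p, p, 12, 26, 10), (u, a, p, p, 12, 26, 15), (u, a, p, p, 21, 16, 10), (u, a, p, p, 21, 16, 15), (u, a, p, p, 30, 36, 10), (u, a, p, p, 30, 36, 15), (u, a, p, p, 39, 29, 10), (u, a, p, p, 39, 29, 15), (u, m, y, b, 12, 26, 11), (u, m, y, b, 21, 16, 11), (u, m, y, b, 30, 36, 11), (u, m, y, b, 39, 29, 11), (u, p, y, y, 12, 26, 21), (u, p, y, y, 12, 26, 38), (u, p, y, y, 12, 26, 6), (u, p, y, y, 21, 16, 21), (u, p, y, y, 21, 16, 38), (u, p, y, y, 21, 16, 6), (u, p, y, y, 30, 36, 21), (u, p, y, y, 30, 36, 38), (u, p, y, y, 30, 36, 6), (u, p, y, y, 39, 29, 21), (u, p, y, y, 39, 29, 38), (u, p, y, y, 39, 29, 6), (w, b, y, d, 8, 27, 31), (w, u, y, d, 8, 27, 31)}
Filtering on G ≤ C leaves {(u, p, y, y, 12, 26, 38), (u, p, y, y, 21, 16, 21), (u, p, y, y, 21, 16, 38), (u, p, y, y, 30, 36, 38), (u, p, y, y, 39, 29, 38), (w, b, y, d, 8, 27, 31), (w, u, y, d, 8, 27, 31)}.
Projecting to A, G (2 duplicate(s) eliminated): {(d, 27), (y, 16), (y, 26), (y, 29), (y, 36)}

{(d, 27), (y, 16), (y, 26), (y, 29), (y, 36)}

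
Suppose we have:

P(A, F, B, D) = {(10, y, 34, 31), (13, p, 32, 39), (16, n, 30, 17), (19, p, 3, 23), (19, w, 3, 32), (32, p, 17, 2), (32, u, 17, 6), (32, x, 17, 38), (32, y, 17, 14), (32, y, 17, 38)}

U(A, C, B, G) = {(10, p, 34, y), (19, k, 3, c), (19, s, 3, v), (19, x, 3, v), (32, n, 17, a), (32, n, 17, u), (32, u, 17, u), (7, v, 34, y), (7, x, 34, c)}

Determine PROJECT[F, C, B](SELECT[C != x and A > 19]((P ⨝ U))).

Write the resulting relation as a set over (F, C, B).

{(p, n, 17), (p, u, 17), (u, n, 17), (u, u, 17), (x, n, 17), (x, u, 17), (y, n, 17), (y, u, 17)}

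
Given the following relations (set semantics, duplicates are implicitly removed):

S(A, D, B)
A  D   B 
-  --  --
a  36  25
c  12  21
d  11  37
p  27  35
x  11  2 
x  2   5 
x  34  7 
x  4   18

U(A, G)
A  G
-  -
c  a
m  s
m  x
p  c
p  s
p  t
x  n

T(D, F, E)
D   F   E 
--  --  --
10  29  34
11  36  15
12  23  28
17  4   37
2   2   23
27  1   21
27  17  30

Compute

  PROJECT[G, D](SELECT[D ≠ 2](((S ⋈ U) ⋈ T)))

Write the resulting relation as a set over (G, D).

Natural join on A: {(c, 12, 21, a), (p, 27, 35, c), (p, 27, 35, s), (p, 27, 35, t), (x, 11, 2, n), (x, 2, 5, n), (x, 34, 7, n), (x, 4, 18, n)}
Natural join on D: {(c, 12, 21, a, 23, 28), (p, 27, 35, c, 1, 21), (p, 27, 35, c, 17, 30), (p, 27, 35, s, 1, 21), (p, 27, 35, s, 17, 30), (p, 27, 35, t, 1, 21), (p, 27, 35, t, 17, 30), (x, 11, 2, n, 36, 15), (x, 2, 5, n, 2, 23)}
Selection D ≠ 2: {(c, 12, 21, a, 23, 28), (p, 27, 35, c, 1, 21), (p, 27, 35, c, 17, 30), (p, 27, 35, s, 1, 21), (p, 27, 35, s, 17, 30), (p, 27, 35, t, 1, 21), (p, 27, 35, t, 17, 30), (x, 11, 2, n, 36, 15)}
π[G, D]: project onto (G, D) (3 duplicate(s) eliminated) → {(a, 12), (c, 27), (n, 11), (s, 27), (t, 27)}

{(a, 12), (c, 27), (n, 11), (s, 27), (t, 27)}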